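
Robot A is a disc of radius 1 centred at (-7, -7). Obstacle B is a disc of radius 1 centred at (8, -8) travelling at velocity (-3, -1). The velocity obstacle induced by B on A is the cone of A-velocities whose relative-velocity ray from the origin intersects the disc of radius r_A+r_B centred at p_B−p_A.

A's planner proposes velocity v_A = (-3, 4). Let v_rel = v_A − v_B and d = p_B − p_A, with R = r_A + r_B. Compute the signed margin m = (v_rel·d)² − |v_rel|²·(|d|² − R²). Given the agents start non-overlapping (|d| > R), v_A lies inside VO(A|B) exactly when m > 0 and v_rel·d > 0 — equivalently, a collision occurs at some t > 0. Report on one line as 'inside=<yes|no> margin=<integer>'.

d = (15, -1),  |d|² = 226;  R = 1+1 = 2,  c = 226−2² = 222
v_rel = (0, 5),  |v_rel|² = 25;  v_rel·d = (0)·(15) + (5)·(-1) = -5
25·t² + 10·t + 222 = 0  ⇒  m = (-5)² − 25·222 = -5525
m = -5525 < 0,  v_rel·d = -5 < 0  ⇒  outside

inside=no margin=-5525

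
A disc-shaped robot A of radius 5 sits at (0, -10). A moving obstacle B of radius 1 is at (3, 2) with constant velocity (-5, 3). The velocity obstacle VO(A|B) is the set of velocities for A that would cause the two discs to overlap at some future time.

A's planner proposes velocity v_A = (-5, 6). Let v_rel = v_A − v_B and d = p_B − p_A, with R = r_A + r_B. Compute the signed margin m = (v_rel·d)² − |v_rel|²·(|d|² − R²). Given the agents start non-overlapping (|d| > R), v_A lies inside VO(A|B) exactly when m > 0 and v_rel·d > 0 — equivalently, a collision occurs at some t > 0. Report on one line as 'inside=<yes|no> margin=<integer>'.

d = (3, 12),  |d|² = 153;  R = 5+1 = 6,  c = 153−6² = 117
v_rel = (0, 3),  |v_rel|² = 9;  v_rel·d = (0)·(3) + (3)·(12) = 36
9·t² − 72·t + 117 = 0  ⇒  m = 36² − 9·117 = 243
m = 243 > 0,  v_rel·d = 36 > 0  ⇒  inside

inside=yes margin=243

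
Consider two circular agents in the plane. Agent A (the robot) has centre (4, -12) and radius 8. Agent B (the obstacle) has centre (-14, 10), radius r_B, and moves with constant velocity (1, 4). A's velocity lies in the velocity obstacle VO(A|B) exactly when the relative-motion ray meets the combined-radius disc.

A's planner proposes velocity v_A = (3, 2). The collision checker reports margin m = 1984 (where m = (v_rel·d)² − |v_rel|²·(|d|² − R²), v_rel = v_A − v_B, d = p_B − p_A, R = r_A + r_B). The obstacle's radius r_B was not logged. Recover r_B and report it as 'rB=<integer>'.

m = 1984
d = (-18, 22);  v_rel = (2, -2),  |v_rel|² = 8
v_rel×d = (2)·(22) − (-2)·(-18) = 8
since m = R²·8 − 8²:  R² = (64 + 1984) / 8 = 256
R = √256 = 16  ⇒  r_B = 16 − 8 = 8

rB=8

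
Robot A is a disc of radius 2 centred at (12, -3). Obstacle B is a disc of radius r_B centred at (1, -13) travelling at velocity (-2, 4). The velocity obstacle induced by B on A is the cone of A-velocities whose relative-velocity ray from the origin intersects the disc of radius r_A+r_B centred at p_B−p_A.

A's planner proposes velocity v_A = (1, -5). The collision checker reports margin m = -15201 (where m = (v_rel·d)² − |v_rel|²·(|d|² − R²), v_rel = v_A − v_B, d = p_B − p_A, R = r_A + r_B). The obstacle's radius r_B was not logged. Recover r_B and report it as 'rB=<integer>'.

m = -15201
d = (-11, -10);  v_rel = (3, -9),  |v_rel|² = 90
v_rel×d = (3)·(-10) − (-9)·(-11) = -129
since m = R²·90 − (-129)²:  R² = (16641 + -15201) / 90 = 16
R = √16 = 4  ⇒  r_B = 4 − 2 = 2

rB=2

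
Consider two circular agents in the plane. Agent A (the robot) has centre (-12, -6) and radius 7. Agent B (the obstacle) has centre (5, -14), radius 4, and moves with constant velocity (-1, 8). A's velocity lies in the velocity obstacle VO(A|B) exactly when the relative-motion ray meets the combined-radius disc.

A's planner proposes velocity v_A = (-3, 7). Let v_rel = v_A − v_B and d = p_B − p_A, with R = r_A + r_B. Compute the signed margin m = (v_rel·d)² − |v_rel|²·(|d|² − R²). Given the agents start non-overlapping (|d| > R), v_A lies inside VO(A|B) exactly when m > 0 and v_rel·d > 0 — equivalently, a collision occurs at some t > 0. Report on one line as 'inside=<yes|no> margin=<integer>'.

d = (17, -8),  |d|² = 353;  R = 7+4 = 11,  c = 353−11² = 232
v_rel = (-2, -1),  |v_rel|² = 5;  v_rel·d = (-2)·(17) + (-1)·(-8) = -26
5·t² + 52·t + 232 = 0  ⇒  m = (-26)² − 5·232 = -484
m = -484 < 0,  v_rel·d = -26 < 0  ⇒  outside

inside=no margin=-484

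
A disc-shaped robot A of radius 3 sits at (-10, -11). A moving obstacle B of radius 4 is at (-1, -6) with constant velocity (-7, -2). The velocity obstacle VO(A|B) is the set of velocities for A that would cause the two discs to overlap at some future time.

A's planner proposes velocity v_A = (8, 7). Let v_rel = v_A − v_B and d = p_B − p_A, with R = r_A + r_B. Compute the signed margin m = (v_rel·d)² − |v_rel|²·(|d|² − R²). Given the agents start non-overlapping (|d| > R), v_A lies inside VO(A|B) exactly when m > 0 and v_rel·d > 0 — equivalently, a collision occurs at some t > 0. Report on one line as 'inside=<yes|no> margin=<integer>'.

d = (9, 5),  |d|² = 106;  R = 3+4 = 7,  c = 106−7² = 57
v_rel = (15, 9),  |v_rel|² = 306;  v_rel·d = (15)·(9) + (9)·(5) = 180
306·t² − 360·t + 57 = 0  ⇒  m = 180² − 306·57 = 14958
m = 14958 > 0,  v_rel·d = 180 > 0  ⇒  inside

inside=yes margin=14958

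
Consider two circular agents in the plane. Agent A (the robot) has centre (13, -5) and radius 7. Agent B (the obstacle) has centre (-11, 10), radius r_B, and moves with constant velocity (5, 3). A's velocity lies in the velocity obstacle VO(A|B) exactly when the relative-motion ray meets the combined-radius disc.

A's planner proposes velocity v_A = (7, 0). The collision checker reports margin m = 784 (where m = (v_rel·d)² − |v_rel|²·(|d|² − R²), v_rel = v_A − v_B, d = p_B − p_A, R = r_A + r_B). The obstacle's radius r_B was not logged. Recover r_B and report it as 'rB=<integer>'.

m = 784
d = (-24, 15);  v_rel = (2, -3),  |v_rel|² = 13
v_rel×d = (2)·(15) − (-3)·(-24) = -42
since m = R²·13 − (-42)²:  R² = (1764 + 784) / 13 = 196
R = √196 = 14  ⇒  r_B = 14 − 7 = 7

rB=7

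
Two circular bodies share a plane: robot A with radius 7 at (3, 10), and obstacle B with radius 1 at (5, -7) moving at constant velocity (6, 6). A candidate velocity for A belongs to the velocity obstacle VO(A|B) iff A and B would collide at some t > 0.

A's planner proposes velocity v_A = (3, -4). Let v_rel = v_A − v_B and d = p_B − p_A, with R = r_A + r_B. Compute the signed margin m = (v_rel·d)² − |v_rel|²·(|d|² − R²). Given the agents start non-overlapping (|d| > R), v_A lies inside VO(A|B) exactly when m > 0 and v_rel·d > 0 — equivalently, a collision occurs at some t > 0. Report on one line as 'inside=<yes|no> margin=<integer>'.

d = (2, -17),  |d|² = 293;  R = 7+1 = 8,  c = 293−8² = 229
v_rel = (-3, -10),  |v_rel|² = 109;  v_rel·d = (-3)·(2) + (-10)·(-17) = 164
109·t² − 328·t + 229 = 0  ⇒  m = 164² − 109·229 = 1935
m = 1935 > 0,  v_rel·d = 164 > 0  ⇒  inside

inside=yes margin=1935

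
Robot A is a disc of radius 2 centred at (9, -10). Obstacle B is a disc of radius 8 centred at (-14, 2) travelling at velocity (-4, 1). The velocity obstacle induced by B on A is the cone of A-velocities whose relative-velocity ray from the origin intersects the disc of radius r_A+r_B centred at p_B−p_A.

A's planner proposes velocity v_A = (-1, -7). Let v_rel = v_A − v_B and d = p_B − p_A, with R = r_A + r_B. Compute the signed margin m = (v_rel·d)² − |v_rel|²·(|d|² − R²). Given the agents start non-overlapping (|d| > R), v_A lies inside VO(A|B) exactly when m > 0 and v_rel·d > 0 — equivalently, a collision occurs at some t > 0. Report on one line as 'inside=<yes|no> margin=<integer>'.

d = (-23, 12),  |d|² = 673;  R = 2+8 = 10,  c = 673−10² = 573
v_rel = (3, -8),  |v_rel|² = 73;  v_rel·d = (3)·(-23) + (-8)·(12) = -165
73·t² + 330·t + 573 = 0  ⇒  m = (-165)² − 73·573 = -14604
m = -14604 < 0,  v_rel·d = -165 < 0  ⇒  outside

inside=no margin=-14604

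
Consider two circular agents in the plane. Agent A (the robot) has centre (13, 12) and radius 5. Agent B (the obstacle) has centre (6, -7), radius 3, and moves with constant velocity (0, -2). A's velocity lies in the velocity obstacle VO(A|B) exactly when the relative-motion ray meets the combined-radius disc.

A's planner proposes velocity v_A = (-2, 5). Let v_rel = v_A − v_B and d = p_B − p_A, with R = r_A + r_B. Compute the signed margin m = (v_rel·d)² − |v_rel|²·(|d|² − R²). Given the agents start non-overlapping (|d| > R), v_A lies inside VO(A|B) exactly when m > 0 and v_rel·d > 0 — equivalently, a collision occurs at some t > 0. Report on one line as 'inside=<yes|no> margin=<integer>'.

d = (-7, -19),  |d|² = 410;  R = 5+3 = 8,  c = 410−8² = 346
v_rel = (-2, 7),  |v_rel|² = 53;  v_rel·d = (-2)·(-7) + (7)·(-19) = -119
53·t² + 238·t + 346 = 0  ⇒  m = (-119)² − 53·346 = -4177
m = -4177 < 0,  v_rel·d = -119 < 0  ⇒  outside

inside=no margin=-4177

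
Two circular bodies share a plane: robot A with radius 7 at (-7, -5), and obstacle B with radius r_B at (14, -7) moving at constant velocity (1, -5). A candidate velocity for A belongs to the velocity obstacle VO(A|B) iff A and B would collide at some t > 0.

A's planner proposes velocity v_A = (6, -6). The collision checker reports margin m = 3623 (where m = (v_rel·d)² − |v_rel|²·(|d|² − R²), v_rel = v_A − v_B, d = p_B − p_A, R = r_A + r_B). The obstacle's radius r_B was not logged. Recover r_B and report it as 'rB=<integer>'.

m = 3623
d = (21, -2);  v_rel = (5, -1),  |v_rel|² = 26
v_rel×d = (5)·(-2) − (-1)·(21) = 11
since m = R²·26 − 11²:  R² = (121 + 3623) / 26 = 144
R = √144 = 12  ⇒  r_B = 12 − 7 = 5

rB=5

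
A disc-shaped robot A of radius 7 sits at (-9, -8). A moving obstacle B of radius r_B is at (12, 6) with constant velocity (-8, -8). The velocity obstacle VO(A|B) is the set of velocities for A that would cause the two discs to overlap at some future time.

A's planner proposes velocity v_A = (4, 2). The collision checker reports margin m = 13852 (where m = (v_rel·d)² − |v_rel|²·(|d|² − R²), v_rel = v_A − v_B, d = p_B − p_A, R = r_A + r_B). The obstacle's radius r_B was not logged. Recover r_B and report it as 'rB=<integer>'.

m = 13852
d = (21, 14);  v_rel = (12, 10),  |v_rel|² = 244
v_rel×d = (12)·(14) − (10)·(21) = -42
since m = R²·244 − (-42)²:  R² = (1764 + 13852) / 244 = 64
R = √64 = 8  ⇒  r_B = 8 − 7 = 1

rB=1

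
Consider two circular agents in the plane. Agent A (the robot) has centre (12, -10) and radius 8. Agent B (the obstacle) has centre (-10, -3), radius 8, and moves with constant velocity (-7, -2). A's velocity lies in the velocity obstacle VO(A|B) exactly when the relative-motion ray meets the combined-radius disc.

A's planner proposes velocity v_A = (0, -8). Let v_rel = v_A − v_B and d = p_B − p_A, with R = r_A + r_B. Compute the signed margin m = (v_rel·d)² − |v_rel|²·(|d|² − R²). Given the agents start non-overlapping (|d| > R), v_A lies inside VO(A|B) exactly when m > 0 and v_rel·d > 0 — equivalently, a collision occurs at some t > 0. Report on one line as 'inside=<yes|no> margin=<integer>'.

d = (-22, 7),  |d|² = 533;  R = 8+8 = 16,  c = 533−16² = 277
v_rel = (7, -6),  |v_rel|² = 85;  v_rel·d = (7)·(-22) + (-6)·(7) = -196
85·t² + 392·t + 277 = 0  ⇒  m = (-196)² − 85·277 = 14871
m = 14871 > 0,  v_rel·d = -196 < 0  ⇒  outside

inside=no margin=14871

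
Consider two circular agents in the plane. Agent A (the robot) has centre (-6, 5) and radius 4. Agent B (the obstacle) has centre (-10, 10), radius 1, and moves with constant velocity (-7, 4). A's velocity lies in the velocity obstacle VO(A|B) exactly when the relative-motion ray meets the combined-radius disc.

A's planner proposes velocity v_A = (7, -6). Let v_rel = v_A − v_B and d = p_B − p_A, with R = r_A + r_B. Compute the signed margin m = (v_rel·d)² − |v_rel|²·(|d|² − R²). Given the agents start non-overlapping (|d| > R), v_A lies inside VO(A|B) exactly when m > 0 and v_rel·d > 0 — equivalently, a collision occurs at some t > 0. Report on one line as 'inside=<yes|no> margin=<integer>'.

d = (-4, 5),  |d|² = 41;  R = 4+1 = 5,  c = 41−5² = 16
v_rel = (14, -10),  |v_rel|² = 296;  v_rel·d = (14)·(-4) + (-10)·(5) = -106
296·t² + 212·t + 16 = 0  ⇒  m = (-106)² − 296·16 = 6500
m = 6500 > 0,  v_rel·d = -106 < 0  ⇒  outside

inside=no margin=6500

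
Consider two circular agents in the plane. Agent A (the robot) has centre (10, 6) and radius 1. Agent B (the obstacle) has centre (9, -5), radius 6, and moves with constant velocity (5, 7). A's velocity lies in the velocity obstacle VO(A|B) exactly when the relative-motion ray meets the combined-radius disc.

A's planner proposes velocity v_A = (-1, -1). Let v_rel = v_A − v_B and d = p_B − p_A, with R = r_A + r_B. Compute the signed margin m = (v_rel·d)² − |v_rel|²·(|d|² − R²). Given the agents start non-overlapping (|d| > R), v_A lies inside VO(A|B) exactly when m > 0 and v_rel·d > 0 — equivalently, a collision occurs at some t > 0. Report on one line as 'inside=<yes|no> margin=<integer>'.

d = (-1, -11),  |d|² = 122;  R = 1+6 = 7,  c = 122−7² = 73
v_rel = (-6, -8),  |v_rel|² = 100;  v_rel·d = (-6)·(-1) + (-8)·(-11) = 94
100·t² − 188·t + 73 = 0  ⇒  m = 94² − 100·73 = 1536
m = 1536 > 0,  v_rel·d = 94 > 0  ⇒  inside

inside=yes margin=1536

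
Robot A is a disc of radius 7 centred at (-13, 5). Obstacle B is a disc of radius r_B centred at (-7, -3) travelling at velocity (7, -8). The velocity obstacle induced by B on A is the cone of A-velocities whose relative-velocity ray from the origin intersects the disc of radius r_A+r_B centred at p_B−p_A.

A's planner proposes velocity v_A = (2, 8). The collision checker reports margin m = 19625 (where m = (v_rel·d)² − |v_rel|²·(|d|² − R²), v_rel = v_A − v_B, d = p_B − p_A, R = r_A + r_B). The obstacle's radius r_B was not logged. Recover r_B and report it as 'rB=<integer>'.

m = 19625
d = (6, -8);  v_rel = (-5, 16),  |v_rel|² = 281
v_rel×d = (-5)·(-8) − (16)·(6) = -56
since m = R²·281 − (-56)²:  R² = (3136 + 19625) / 281 = 81
R = √81 = 9  ⇒  r_B = 9 − 7 = 2

rB=2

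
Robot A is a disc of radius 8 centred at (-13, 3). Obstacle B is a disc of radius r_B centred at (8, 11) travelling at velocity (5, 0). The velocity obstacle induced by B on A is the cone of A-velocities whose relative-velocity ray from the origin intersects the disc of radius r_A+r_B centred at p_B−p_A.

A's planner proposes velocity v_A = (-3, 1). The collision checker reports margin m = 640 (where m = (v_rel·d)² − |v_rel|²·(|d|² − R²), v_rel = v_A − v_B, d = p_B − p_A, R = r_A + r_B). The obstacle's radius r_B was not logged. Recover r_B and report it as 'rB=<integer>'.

m = 640
d = (21, 8);  v_rel = (-8, 1),  |v_rel|² = 65
v_rel×d = (-8)·(8) − (1)·(21) = -85
since m = R²·65 − (-85)²:  R² = (7225 + 640) / 65 = 121
R = √121 = 11  ⇒  r_B = 11 − 8 = 3

rB=3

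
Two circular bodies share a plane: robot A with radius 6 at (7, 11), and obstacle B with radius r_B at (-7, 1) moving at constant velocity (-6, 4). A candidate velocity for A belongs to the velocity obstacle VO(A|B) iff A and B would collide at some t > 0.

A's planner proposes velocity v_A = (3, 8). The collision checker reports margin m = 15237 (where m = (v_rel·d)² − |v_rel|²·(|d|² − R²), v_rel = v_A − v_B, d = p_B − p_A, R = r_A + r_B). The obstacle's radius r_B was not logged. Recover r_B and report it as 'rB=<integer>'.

m = 15237
d = (-14, -10);  v_rel = (9, 4),  |v_rel|² = 97
v_rel×d = (9)·(-10) − (4)·(-14) = -34
since m = R²·97 − (-34)²:  R² = (1156 + 15237) / 97 = 169
R = √169 = 13  ⇒  r_B = 13 − 6 = 7

rB=7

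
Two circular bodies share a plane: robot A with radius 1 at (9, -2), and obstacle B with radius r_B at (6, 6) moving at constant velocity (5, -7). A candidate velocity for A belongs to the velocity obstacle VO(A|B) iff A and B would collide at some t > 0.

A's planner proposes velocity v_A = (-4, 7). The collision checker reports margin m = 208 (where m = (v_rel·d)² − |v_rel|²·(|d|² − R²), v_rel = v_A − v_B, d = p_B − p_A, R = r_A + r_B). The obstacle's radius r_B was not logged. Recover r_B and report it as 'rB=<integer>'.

m = 208
d = (-3, 8);  v_rel = (-9, 14),  |v_rel|² = 277
v_rel×d = (-9)·(8) − (14)·(-3) = -30
since m = R²·277 − (-30)²:  R² = (900 + 208) / 277 = 4
R = √4 = 2  ⇒  r_B = 2 − 1 = 1

rB=1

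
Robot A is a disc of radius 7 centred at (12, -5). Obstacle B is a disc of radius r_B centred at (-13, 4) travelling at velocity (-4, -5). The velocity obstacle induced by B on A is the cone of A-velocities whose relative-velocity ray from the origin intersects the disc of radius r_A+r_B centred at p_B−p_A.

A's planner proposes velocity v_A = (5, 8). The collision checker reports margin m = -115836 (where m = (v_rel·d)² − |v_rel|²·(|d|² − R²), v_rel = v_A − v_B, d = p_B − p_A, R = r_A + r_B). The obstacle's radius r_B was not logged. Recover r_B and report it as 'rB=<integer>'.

m = -115836
d = (-25, 9);  v_rel = (9, 13),  |v_rel|² = 250
v_rel×d = (9)·(9) − (13)·(-25) = 406
since m = R²·250 − 406²:  R² = (164836 + -115836) / 250 = 196
R = √196 = 14  ⇒  r_B = 14 − 7 = 7

rB=7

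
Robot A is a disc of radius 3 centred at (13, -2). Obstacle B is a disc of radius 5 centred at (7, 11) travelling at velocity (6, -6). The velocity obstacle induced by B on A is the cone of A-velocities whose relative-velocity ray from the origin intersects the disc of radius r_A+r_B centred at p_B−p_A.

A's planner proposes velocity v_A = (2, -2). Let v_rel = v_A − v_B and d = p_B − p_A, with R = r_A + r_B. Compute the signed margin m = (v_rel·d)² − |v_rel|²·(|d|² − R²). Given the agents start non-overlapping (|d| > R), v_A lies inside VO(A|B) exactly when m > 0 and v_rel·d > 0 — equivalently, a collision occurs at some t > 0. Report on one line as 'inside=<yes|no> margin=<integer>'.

d = (-6, 13),  |d|² = 205;  R = 3+5 = 8,  c = 205−8² = 141
v_rel = (-4, 4),  |v_rel|² = 32;  v_rel·d = (-4)·(-6) + (4)·(13) = 76
32·t² − 152·t + 141 = 0  ⇒  m = 76² − 32·141 = 1264
m = 1264 > 0,  v_rel·d = 76 > 0  ⇒  inside

inside=yes margin=1264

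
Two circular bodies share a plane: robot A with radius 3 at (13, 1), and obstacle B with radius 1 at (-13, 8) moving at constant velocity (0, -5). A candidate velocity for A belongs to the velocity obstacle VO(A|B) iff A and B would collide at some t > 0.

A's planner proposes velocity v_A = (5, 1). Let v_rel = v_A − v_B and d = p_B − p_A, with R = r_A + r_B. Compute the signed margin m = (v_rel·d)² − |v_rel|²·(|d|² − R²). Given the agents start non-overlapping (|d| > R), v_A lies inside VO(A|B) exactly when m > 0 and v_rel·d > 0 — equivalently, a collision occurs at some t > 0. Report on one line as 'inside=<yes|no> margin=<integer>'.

d = (-26, 7),  |d|² = 725;  R = 3+1 = 4,  c = 725−4² = 709
v_rel = (5, 6),  |v_rel|² = 61;  v_rel·d = (5)·(-26) + (6)·(7) = -88
61·t² + 176·t + 709 = 0  ⇒  m = (-88)² − 61·709 = -35505
m = -35505 < 0,  v_rel·d = -88 < 0  ⇒  outside

inside=no margin=-35505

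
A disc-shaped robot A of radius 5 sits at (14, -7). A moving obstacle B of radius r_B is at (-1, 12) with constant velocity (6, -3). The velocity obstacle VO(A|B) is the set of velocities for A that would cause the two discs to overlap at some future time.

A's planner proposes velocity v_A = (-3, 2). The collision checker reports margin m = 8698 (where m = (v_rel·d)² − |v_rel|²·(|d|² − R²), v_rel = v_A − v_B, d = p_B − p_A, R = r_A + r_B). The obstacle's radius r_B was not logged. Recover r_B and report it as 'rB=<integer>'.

m = 8698
d = (-15, 19);  v_rel = (-9, 5),  |v_rel|² = 106
v_rel×d = (-9)·(19) − (5)·(-15) = -96
since m = R²·106 − (-96)²:  R² = (9216 + 8698) / 106 = 169
R = √169 = 13  ⇒  r_B = 13 − 5 = 8

rB=8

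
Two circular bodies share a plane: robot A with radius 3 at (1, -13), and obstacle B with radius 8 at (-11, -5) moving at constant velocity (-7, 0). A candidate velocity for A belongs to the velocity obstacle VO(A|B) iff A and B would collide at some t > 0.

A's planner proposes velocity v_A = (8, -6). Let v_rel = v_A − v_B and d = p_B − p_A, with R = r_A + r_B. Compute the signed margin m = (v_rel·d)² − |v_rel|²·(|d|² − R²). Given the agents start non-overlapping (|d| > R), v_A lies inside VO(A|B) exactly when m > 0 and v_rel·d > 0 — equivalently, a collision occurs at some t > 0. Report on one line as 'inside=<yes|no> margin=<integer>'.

d = (-12, 8),  |d|² = 208;  R = 3+8 = 11,  c = 208−11² = 87
v_rel = (15, -6),  |v_rel|² = 261;  v_rel·d = (15)·(-12) + (-6)·(8) = -228
261·t² + 456·t + 87 = 0  ⇒  m = (-228)² − 261·87 = 29277
m = 29277 > 0,  v_rel·d = -228 < 0  ⇒  outside

inside=no margin=29277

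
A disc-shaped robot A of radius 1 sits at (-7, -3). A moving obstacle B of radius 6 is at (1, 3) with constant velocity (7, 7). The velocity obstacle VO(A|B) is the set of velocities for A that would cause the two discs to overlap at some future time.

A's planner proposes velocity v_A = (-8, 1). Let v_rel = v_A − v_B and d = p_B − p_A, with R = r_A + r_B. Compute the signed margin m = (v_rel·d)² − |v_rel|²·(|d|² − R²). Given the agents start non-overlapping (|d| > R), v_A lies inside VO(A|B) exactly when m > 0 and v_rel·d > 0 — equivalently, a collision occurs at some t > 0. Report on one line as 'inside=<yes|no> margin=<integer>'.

d = (8, 6),  |d|² = 100;  R = 1+6 = 7,  c = 100−7² = 51
v_rel = (-15, -6),  |v_rel|² = 261;  v_rel·d = (-15)·(8) + (-6)·(6) = -156
261·t² + 312·t + 51 = 0  ⇒  m = (-156)² − 261·51 = 11025
m = 11025 > 0,  v_rel·d = -156 < 0  ⇒  outside

inside=no margin=11025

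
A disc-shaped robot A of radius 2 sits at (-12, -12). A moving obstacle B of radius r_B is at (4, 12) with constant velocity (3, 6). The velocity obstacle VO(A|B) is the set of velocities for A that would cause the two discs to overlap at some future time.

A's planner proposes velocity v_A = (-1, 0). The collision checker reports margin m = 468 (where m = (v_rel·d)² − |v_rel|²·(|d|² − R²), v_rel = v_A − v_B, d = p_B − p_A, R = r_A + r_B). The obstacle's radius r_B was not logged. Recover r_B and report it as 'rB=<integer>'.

m = 468
d = (16, 24);  v_rel = (-4, -6),  |v_rel|² = 52
v_rel×d = (-4)·(24) − (-6)·(16) = 0
since m = R²·52 − 0²:  R² = (0 + 468) / 52 = 9
R = √9 = 3  ⇒  r_B = 3 − 2 = 1

rB=1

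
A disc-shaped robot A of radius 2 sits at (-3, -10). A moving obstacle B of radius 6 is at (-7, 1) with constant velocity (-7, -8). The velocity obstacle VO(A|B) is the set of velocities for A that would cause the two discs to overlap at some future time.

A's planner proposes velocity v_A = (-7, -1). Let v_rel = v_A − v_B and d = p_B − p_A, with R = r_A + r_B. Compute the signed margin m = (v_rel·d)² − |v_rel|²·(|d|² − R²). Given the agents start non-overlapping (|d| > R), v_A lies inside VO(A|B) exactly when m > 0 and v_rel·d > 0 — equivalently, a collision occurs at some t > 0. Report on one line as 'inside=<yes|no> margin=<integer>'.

d = (-4, 11),  |d|² = 137;  R = 2+6 = 8,  c = 137−8² = 73
v_rel = (0, 7),  |v_rel|² = 49;  v_rel·d = (0)·(-4) + (7)·(11) = 77
49·t² − 154·t + 73 = 0  ⇒  m = 77² − 49·73 = 2352
m = 2352 > 0,  v_rel·d = 77 > 0  ⇒  inside

inside=yes margin=2352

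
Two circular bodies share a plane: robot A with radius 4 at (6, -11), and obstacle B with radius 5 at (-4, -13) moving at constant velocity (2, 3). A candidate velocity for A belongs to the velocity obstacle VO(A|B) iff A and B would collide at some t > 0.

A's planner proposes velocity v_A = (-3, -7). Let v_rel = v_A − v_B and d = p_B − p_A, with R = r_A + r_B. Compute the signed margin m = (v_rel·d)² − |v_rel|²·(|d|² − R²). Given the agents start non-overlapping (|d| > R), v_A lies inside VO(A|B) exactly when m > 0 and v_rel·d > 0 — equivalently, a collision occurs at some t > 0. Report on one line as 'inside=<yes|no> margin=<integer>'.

d = (-10, -2),  |d|² = 104;  R = 4+5 = 9,  c = 104−9² = 23
v_rel = (-5, -10),  |v_rel|² = 125;  v_rel·d = (-5)·(-10) + (-10)·(-2) = 70
125·t² − 140·t + 23 = 0  ⇒  m = 70² − 125·23 = 2025
m = 2025 > 0,  v_rel·d = 70 > 0  ⇒  inside

inside=yes margin=2025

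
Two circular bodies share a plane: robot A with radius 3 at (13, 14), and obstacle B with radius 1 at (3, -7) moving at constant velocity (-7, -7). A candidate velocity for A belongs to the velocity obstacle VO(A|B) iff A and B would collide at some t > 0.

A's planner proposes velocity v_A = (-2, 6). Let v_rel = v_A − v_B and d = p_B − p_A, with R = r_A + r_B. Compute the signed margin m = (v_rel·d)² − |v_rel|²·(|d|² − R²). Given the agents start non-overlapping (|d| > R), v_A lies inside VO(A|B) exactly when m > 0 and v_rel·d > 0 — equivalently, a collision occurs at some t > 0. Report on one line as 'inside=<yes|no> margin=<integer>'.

d = (-10, -21),  |d|² = 541;  R = 3+1 = 4,  c = 541−4² = 525
v_rel = (5, 13),  |v_rel|² = 194;  v_rel·d = (5)·(-10) + (13)·(-21) = -323
194·t² + 646·t + 525 = 0  ⇒  m = (-323)² − 194·525 = 2479
m = 2479 > 0,  v_rel·d = -323 < 0  ⇒  outside

inside=no margin=2479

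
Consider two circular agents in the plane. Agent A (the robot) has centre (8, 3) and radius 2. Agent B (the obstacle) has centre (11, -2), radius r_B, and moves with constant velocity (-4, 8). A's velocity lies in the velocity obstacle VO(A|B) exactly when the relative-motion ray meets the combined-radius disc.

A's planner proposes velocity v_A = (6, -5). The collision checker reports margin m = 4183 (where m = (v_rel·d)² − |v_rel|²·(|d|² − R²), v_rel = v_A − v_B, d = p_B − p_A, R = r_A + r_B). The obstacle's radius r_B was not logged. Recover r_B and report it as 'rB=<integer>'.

m = 4183
d = (3, -5);  v_rel = (10, -13),  |v_rel|² = 269
v_rel×d = (10)·(-5) − (-13)·(3) = -11
since m = R²·269 − (-11)²:  R² = (121 + 4183) / 269 = 16
R = √16 = 4  ⇒  r_B = 4 − 2 = 2

rB=2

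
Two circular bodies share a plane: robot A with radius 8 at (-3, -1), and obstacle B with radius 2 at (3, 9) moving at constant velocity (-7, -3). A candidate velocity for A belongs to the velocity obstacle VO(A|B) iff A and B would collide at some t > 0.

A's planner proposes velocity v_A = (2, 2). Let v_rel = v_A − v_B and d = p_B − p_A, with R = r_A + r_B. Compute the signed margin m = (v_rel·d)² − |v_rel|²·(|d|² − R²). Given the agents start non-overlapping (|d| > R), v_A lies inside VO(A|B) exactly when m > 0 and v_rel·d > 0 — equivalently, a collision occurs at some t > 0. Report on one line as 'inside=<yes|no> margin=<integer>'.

d = (6, 10),  |d|² = 136;  R = 8+2 = 10,  c = 136−10² = 36
v_rel = (9, 5),  |v_rel|² = 106;  v_rel·d = (9)·(6) + (5)·(10) = 104
106·t² − 208·t + 36 = 0  ⇒  m = 104² − 106·36 = 7000
m = 7000 > 0,  v_rel·d = 104 > 0  ⇒  inside

inside=yes margin=7000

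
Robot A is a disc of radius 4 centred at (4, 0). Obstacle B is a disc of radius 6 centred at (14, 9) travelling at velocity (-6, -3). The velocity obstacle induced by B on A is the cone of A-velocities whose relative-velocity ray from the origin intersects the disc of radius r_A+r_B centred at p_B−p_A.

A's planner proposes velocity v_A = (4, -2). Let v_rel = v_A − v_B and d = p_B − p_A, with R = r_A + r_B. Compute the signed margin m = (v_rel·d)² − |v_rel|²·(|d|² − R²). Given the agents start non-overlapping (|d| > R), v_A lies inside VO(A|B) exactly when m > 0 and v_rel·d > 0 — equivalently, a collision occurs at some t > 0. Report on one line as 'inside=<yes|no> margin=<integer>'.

d = (10, 9),  |d|² = 181;  R = 4+6 = 10,  c = 181−10² = 81
v_rel = (10, 1),  |v_rel|² = 101;  v_rel·d = (10)·(10) + (1)·(9) = 109
101·t² − 218·t + 81 = 0  ⇒  m = 109² − 101·81 = 3700
m = 3700 > 0,  v_rel·d = 109 > 0  ⇒  inside

inside=yes margin=3700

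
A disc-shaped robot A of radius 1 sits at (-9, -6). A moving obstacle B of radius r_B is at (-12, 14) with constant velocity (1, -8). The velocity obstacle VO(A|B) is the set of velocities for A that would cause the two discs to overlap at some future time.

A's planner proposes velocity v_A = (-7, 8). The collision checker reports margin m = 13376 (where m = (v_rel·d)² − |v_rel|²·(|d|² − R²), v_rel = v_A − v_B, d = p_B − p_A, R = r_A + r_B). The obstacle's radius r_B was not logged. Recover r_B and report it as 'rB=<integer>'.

m = 13376
d = (-3, 20);  v_rel = (-8, 16),  |v_rel|² = 320
v_rel×d = (-8)·(20) − (16)·(-3) = -112
since m = R²·320 − (-112)²:  R² = (12544 + 13376) / 320 = 81
R = √81 = 9  ⇒  r_B = 9 − 1 = 8

rB=8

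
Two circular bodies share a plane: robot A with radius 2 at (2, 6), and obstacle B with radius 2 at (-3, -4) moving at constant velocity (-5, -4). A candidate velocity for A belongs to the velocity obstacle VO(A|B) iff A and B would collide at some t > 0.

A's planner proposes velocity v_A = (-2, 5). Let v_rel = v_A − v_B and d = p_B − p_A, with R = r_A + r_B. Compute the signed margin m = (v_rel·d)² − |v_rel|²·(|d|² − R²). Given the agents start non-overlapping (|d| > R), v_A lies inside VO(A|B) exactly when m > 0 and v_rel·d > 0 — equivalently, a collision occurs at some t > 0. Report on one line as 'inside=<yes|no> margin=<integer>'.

d = (-5, -10),  |d|² = 125;  R = 2+2 = 4,  c = 125−4² = 109
v_rel = (3, 9),  |v_rel|² = 90;  v_rel·d = (3)·(-5) + (9)·(-10) = -105
90·t² + 210·t + 109 = 0  ⇒  m = (-105)² − 90·109 = 1215
m = 1215 > 0,  v_rel·d = -105 < 0  ⇒  outside

inside=no margin=1215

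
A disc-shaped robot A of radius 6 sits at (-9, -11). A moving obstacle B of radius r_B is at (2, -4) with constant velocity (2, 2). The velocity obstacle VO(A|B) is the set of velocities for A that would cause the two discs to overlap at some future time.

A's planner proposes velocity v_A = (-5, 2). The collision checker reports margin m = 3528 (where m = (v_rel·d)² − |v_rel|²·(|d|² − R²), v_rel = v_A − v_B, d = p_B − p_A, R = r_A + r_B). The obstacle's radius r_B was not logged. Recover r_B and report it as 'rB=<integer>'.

m = 3528
d = (11, 7);  v_rel = (-7, 0),  |v_rel|² = 49
v_rel×d = (-7)·(7) − (0)·(11) = -49
since m = R²·49 − (-49)²:  R² = (2401 + 3528) / 49 = 121
R = √121 = 11  ⇒  r_B = 11 − 6 = 5

rB=5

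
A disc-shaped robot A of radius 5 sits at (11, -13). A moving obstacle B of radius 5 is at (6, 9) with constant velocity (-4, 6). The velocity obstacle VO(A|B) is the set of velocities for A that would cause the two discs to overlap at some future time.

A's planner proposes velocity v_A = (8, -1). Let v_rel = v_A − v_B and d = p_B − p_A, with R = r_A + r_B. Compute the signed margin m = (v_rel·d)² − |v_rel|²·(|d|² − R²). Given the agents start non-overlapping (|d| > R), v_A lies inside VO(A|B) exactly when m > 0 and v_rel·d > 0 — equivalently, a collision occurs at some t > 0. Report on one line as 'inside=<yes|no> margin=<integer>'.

d = (-5, 22),  |d|² = 509;  R = 5+5 = 10,  c = 509−10² = 409
v_rel = (12, -7),  |v_rel|² = 193;  v_rel·d = (12)·(-5) + (-7)·(22) = -214
193·t² + 428·t + 409 = 0  ⇒  m = (-214)² − 193·409 = -33141
m = -33141 < 0,  v_rel·d = -214 < 0  ⇒  outside

inside=no margin=-33141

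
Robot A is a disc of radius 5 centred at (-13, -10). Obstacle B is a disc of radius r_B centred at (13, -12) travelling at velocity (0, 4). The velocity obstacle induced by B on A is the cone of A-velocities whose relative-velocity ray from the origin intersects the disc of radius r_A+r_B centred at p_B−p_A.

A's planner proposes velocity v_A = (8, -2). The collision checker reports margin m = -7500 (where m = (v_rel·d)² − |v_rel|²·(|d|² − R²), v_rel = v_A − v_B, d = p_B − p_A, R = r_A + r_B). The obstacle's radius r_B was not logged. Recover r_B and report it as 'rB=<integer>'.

m = -7500
d = (26, -2);  v_rel = (8, -6),  |v_rel|² = 100
v_rel×d = (8)·(-2) − (-6)·(26) = 140
since m = R²·100 − 140²:  R² = (19600 + -7500) / 100 = 121
R = √121 = 11  ⇒  r_B = 11 − 5 = 6

rB=6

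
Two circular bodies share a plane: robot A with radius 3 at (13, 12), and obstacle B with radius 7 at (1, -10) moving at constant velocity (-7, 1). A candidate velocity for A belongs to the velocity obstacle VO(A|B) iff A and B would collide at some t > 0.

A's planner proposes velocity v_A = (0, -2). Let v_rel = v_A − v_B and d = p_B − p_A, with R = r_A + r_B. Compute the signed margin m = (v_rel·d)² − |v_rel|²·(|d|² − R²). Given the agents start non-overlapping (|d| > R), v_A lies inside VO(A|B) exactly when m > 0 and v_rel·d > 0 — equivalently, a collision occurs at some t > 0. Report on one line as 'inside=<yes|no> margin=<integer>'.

d = (-12, -22),  |d|² = 628;  R = 3+7 = 10,  c = 628−10² = 528
v_rel = (7, -3),  |v_rel|² = 58;  v_rel·d = (7)·(-12) + (-3)·(-22) = -18
58·t² + 36·t + 528 = 0  ⇒  m = (-18)² − 58·528 = -30300
m = -30300 < 0,  v_rel·d = -18 < 0  ⇒  outside

inside=no margin=-30300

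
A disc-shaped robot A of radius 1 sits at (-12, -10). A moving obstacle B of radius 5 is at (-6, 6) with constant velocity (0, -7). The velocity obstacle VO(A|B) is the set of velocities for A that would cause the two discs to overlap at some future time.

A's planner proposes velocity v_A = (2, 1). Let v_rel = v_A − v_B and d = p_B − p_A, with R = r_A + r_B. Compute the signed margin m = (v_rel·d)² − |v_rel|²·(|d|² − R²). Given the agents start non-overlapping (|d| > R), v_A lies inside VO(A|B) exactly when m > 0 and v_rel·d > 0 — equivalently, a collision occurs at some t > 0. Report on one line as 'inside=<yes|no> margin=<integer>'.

d = (6, 16),  |d|² = 292;  R = 1+5 = 6,  c = 292−6² = 256
v_rel = (2, 8),  |v_rel|² = 68;  v_rel·d = (2)·(6) + (8)·(16) = 140
68·t² − 280·t + 256 = 0  ⇒  m = 140² − 68·256 = 2192
m = 2192 > 0,  v_rel·d = 140 > 0  ⇒  inside

inside=yes margin=2192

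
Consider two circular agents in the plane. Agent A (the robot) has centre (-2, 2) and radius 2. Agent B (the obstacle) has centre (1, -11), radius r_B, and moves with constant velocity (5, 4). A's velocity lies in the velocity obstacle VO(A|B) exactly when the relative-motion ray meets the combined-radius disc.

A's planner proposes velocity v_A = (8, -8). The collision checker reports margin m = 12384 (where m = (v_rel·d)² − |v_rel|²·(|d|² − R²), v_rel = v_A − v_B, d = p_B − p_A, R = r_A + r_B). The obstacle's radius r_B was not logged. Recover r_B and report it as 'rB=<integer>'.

m = 12384
d = (3, -13);  v_rel = (3, -12),  |v_rel|² = 153
v_rel×d = (3)·(-13) − (-12)·(3) = -3
since m = R²·153 − (-3)²:  R² = (9 + 12384) / 153 = 81
R = √81 = 9  ⇒  r_B = 9 − 2 = 7

rB=7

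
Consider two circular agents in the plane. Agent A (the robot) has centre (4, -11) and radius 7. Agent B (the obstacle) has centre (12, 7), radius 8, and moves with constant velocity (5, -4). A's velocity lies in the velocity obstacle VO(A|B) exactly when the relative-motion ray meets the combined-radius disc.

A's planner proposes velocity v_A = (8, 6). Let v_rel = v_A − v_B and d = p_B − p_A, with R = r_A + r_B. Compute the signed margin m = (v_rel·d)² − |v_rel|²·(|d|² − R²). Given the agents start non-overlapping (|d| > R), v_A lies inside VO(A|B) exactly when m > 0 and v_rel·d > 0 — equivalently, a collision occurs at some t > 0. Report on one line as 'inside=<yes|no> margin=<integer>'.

d = (8, 18),  |d|² = 388;  R = 7+8 = 15,  c = 388−15² = 163
v_rel = (3, 10),  |v_rel|² = 109;  v_rel·d = (3)·(8) + (10)·(18) = 204
109·t² − 408·t + 163 = 0  ⇒  m = 204² − 109·163 = 23849
m = 23849 > 0,  v_rel·d = 204 > 0  ⇒  inside

inside=yes margin=23849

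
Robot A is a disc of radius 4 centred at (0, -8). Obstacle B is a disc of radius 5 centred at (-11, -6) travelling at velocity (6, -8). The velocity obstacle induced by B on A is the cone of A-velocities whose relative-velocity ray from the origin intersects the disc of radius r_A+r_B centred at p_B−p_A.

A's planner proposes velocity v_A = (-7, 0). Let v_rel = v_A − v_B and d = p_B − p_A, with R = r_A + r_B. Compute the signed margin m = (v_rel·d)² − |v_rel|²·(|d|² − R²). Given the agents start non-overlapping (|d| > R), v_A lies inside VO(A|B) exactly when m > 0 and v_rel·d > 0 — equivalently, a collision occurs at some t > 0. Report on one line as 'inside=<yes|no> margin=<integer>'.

d = (-11, 2),  |d|² = 125;  R = 4+5 = 9,  c = 125−9² = 44
v_rel = (-13, 8),  |v_rel|² = 233;  v_rel·d = (-13)·(-11) + (8)·(2) = 159
233·t² − 318·t + 44 = 0  ⇒  m = 159² − 233·44 = 15029
m = 15029 > 0,  v_rel·d = 159 > 0  ⇒  inside

inside=yes margin=15029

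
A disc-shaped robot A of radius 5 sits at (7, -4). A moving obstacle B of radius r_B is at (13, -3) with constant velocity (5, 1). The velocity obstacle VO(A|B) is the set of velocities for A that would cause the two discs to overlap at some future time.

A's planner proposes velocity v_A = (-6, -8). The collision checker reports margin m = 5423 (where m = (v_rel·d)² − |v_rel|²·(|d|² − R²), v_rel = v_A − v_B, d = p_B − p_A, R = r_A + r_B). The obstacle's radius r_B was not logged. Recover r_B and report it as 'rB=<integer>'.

m = 5423
d = (6, 1);  v_rel = (-11, -9),  |v_rel|² = 202
v_rel×d = (-11)·(1) − (-9)·(6) = 43
since m = R²·202 − 43²:  R² = (1849 + 5423) / 202 = 36
R = √36 = 6  ⇒  r_B = 6 − 5 = 1

rB=1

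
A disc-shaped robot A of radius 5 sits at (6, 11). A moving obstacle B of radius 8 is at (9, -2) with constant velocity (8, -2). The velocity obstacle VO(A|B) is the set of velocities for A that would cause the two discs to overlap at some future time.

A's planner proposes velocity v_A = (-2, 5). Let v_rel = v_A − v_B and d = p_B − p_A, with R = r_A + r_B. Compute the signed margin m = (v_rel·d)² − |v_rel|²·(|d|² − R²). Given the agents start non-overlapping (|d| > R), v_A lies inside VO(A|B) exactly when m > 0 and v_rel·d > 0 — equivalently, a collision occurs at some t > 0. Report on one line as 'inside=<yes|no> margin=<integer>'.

d = (3, -13),  |d|² = 178;  R = 5+8 = 13,  c = 178−13² = 9
v_rel = (-10, 7),  |v_rel|² = 149;  v_rel·d = (-10)·(3) + (7)·(-13) = -121
149·t² + 242·t + 9 = 0  ⇒  m = (-121)² − 149·9 = 13300
m = 13300 > 0,  v_rel·d = -121 < 0  ⇒  outside

inside=no margin=13300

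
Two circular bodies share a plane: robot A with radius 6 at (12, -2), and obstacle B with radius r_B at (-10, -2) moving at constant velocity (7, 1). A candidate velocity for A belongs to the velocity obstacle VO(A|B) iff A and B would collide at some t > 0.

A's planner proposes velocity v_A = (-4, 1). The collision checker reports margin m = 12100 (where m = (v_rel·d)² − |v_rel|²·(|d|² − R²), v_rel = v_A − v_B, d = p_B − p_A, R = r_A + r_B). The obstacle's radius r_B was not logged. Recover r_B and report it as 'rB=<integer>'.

m = 12100
d = (-22, 0);  v_rel = (-11, 0),  |v_rel|² = 121
v_rel×d = (-11)·(0) − (0)·(-22) = 0
since m = R²·121 − 0²:  R² = (0 + 12100) / 121 = 100
R = √100 = 10  ⇒  r_B = 10 − 6 = 4

rB=4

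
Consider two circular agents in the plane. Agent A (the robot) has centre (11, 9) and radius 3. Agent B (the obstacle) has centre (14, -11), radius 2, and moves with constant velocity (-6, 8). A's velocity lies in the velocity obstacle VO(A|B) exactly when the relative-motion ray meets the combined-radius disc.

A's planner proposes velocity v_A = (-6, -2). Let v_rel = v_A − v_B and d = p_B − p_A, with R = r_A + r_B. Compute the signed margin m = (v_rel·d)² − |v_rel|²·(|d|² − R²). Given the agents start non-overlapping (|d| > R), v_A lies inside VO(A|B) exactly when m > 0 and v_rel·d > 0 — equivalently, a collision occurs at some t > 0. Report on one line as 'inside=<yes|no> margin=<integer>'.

d = (3, -20),  |d|² = 409;  R = 3+2 = 5,  c = 409−5² = 384
v_rel = (0, -10),  |v_rel|² = 100;  v_rel·d = (0)·(3) + (-10)·(-20) = 200
100·t² − 400·t + 384 = 0  ⇒  m = 200² − 100·384 = 1600
m = 1600 > 0,  v_rel·d = 200 > 0  ⇒  inside

inside=yes margin=1600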